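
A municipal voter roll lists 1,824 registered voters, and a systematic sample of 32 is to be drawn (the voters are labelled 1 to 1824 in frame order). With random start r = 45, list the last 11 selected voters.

1242, 1299, 1356, 1413, 1470, 1527, 1584, 1641, 1698, 1755, 1812

k = N/n = 1824/32 = 57
22nd selection = 45 + 21×57 = 1242
23rd: 1242 + 57 = 1299
24th: 1299 + 57 = 1356
25th: 1356 + 57 = 1413
26th: 1413 + 57 = 1470
27th: 1470 + 57 = 1527
28th: 1527 + 57 = 1584
29th: 1584 + 57 = 1641
30th: 1641 + 57 = 1698
31st: 1698 + 57 = 1755
32nd: 1755 + 57 = 1812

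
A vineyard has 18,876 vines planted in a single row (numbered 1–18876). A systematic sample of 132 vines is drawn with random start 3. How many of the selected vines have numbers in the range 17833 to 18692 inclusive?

k = 18876/132 = 143
First selection ≥ 17833: 3 + ⌈(17833−3)/143⌉·143 = 3 + 125×143 = 17878
Last selection ≤ 18692: 3 + ⌊(18692−3)/143⌋·143 = 3 + 130×143 = 18593
Count = 130 − 125 + 1 = 6

6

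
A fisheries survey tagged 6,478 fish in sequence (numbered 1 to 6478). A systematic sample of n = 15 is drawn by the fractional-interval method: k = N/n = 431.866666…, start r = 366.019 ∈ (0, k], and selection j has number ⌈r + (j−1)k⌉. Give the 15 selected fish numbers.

367, 798, 1230, 1662, 2094, 2526, 2958, 3390, 3821, 4253, 4685, 5117, 5549, 5981, 6413

j=1: r + 0k = 366.019 → ⌈·⌉ = 367
j=2: r + 1k = 797.885666… → ⌈·⌉ = 798
j=3: r + 2k = 1229.752333… → ⌈·⌉ = 1230
j=4: r + 3k = 1661.619 → ⌈·⌉ = 1662
j=5: r + 4k = 2093.485666… → ⌈·⌉ = 2094
j=6: r + 5k = 2525.352333… → ⌈·⌉ = 2526
j=7: r + 6k = 2957.219 → ⌈·⌉ = 2958
j=8: r + 7k = 3389.085666… → ⌈·⌉ = 3390
j=9: r + 8k = 3820.952333… → ⌈·⌉ = 3821
j=10: r + 9k = 4252.819 → ⌈·⌉ = 4253
j=11: r + 10k = 4684.685666… → ⌈·⌉ = 4685
j=12: r + 11k = 5116.552333… → ⌈·⌉ = 5117
j=13: r + 12k = 5548.419 → ⌈·⌉ = 5549
j=14: r + 13k = 5980.285666… → ⌈·⌉ = 5981
j=15: r + 14k = 6412.152333… → ⌈·⌉ = 6413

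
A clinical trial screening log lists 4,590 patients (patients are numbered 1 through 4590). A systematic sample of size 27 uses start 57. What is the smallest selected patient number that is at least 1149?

1247

k = 4590/27 = 170
Steps past start: ⌈(1149 − 57)/170⌉ = ⌈1092/170⌉ = 7
Selected patient: 57 + 7×170 = 1247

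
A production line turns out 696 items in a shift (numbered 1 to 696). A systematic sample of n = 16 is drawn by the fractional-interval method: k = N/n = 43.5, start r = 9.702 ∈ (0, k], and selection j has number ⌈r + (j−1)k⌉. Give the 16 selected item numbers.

10, 54, 97, 141, 184, 228, 271, 315, 358, 402, 445, 489, 532, 576, 619, 663

j=1: r + 0k = 9.702 → ⌈·⌉ = 10
j=2: r + 1k = 53.202 → ⌈·⌉ = 54
j=3: r + 2k = 96.702 → ⌈·⌉ = 97
j=4: r + 3k = 140.202 → ⌈·⌉ = 141
j=5: r + 4k = 183.702 → ⌈·⌉ = 184
j=6: r + 5k = 227.202 → ⌈·⌉ = 228
j=7: r + 6k = 270.702 → ⌈·⌉ = 271
j=8: r + 7k = 314.202 → ⌈·⌉ = 315
j=9: r + 8k = 357.702 → ⌈·⌉ = 358
j=10: r + 9k = 401.202 → ⌈·⌉ = 402
j=11: r + 10k = 444.702 → ⌈·⌉ = 445
j=12: r + 11k = 488.202 → ⌈·⌉ = 489
j=13: r + 12k = 531.702 → ⌈·⌉ = 532
j=14: r + 13k = 575.202 → ⌈·⌉ = 576
j=15: r + 14k = 618.702 → ⌈·⌉ = 619
j=16: r + 15k = 662.202 → ⌈·⌉ = 663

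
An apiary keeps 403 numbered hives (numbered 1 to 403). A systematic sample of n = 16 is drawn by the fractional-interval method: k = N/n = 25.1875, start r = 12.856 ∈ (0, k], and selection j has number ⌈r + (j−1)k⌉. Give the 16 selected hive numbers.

j=1: r + 0k = 12.856 → ⌈·⌉ = 13
j=2: r + 1k = 38.0435 → ⌈·⌉ = 39
j=3: r + 2k = 63.231 → ⌈·⌉ = 64
j=4: r + 3k = 88.4185 → ⌈·⌉ = 89
j=5: r + 4k = 113.606 → ⌈·⌉ = 114
j=6: r + 5k = 138.7935 → ⌈·⌉ = 139
j=7: r + 6k = 163.981 → ⌈·⌉ = 164
j=8: r + 7k = 189.1685 → ⌈·⌉ = 190
j=9: r + 8k = 214.356 → ⌈·⌉ = 215
j=10: r + 9k = 239.5435 → ⌈·⌉ = 240
j=11: r + 10k = 264.731 → ⌈·⌉ = 265
j=12: r + 11k = 289.9185 → ⌈·⌉ = 290
j=13: r + 12k = 315.106 → ⌈·⌉ = 316
j=14: r + 13k = 340.2935 → ⌈·⌉ = 341
j=15: r + 14k = 365.481 → ⌈·⌉ = 366
j=16: r + 15k = 390.6685 → ⌈·⌉ = 391

13, 39, 64, 89, 114, 139, 164, 190, 215, 240, 265, 290, 316, 341, 366, 391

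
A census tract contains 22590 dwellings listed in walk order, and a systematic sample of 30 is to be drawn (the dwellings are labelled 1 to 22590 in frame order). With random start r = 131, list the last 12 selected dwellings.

13685, 14438, 15191, 15944, 16697, 17450, 18203, 18956, 19709, 20462, 21215, 21968

k = N/n = 22590/30 = 753
19th selection = 131 + 18×753 = 13685
20th: 13685 + 753 = 14438
21st: 14438 + 753 = 15191
22nd: 15191 + 753 = 15944
23rd: 15944 + 753 = 16697
24th: 16697 + 753 = 17450
25th: 17450 + 753 = 18203
26th: 18203 + 753 = 18956
27th: 18956 + 753 = 19709
28th: 19709 + 753 = 20462
29th: 20462 + 753 = 21215
30th: 21215 + 753 = 21968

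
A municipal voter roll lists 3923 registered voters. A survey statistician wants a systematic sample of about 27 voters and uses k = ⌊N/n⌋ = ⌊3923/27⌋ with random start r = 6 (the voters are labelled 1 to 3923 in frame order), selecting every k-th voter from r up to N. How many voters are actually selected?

28

k = ⌊3923/27⌋ = 145
Achieved size = ⌊(3923 − 6)/145⌋ + 1 = ⌊3917/145⌋ + 1 = 27 + 1 = 28
(last selection: 6 + 27×145 = 3921 ≤ 3923; next would be 4066 > 3923)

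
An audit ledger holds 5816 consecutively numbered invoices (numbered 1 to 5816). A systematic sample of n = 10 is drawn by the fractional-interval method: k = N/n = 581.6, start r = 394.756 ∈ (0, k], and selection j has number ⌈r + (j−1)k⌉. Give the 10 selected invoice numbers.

395, 977, 1558, 2140, 2722, 3303, 3885, 4466, 5048, 5630

j=1: r + 0k = 394.756 → ⌈·⌉ = 395
j=2: r + 1k = 976.356 → ⌈·⌉ = 977
j=3: r + 2k = 1557.956 → ⌈·⌉ = 1558
j=4: r + 3k = 2139.556 → ⌈·⌉ = 2140
j=5: r + 4k = 2721.156 → ⌈·⌉ = 2722
j=6: r + 5k = 3302.756 → ⌈·⌉ = 3303
j=7: r + 6k = 3884.356 → ⌈·⌉ = 3885
j=8: r + 7k = 4465.956 → ⌈·⌉ = 4466
j=9: r + 8k = 5047.556 → ⌈·⌉ = 5048
j=10: r + 9k = 5629.156 → ⌈·⌉ = 5630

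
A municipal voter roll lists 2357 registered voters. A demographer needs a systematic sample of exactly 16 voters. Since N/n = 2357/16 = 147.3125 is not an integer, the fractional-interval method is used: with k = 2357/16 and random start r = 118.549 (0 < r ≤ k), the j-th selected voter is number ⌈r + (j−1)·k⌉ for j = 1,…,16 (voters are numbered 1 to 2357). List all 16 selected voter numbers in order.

119, 266, 414, 561, 708, 856, 1003, 1150, 1298, 1445, 1592, 1739, 1887, 2034, 2181, 2329

j=1: r + 0k = 118.549 → ⌈·⌉ = 119
j=2: r + 1k = 265.8615 → ⌈·⌉ = 266
j=3: r + 2k = 413.174 → ⌈·⌉ = 414
j=4: r + 3k = 560.4865 → ⌈·⌉ = 561
j=5: r + 4k = 707.799 → ⌈·⌉ = 708
j=6: r + 5k = 855.1115 → ⌈·⌉ = 856
j=7: r + 6k = 1002.424 → ⌈·⌉ = 1003
j=8: r + 7k = 1149.7365 → ⌈·⌉ = 1150
j=9: r + 8k = 1297.049 → ⌈·⌉ = 1298
j=10: r + 9k = 1444.3615 → ⌈·⌉ = 1445
j=11: r + 10k = 1591.674 → ⌈·⌉ = 1592
j=12: r + 11k = 1738.9865 → ⌈·⌉ = 1739
j=13: r + 12k = 1886.299 → ⌈·⌉ = 1887
j=14: r + 13k = 2033.6115 → ⌈·⌉ = 2034
j=15: r + 14k = 2180.924 → ⌈·⌉ = 2181
j=16: r + 15k = 2328.2365 → ⌈·⌉ = 2329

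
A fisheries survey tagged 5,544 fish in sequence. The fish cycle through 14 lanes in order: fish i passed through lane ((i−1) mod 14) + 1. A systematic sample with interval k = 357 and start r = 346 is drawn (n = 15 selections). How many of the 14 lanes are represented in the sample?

Consecutive selections differ by k = 357, so their lane numbers differ by 357 mod 14 = 7.
gcd(357, 14) = 7, so the sample visits 14/7 = 2 distinct residues mod 14.
Start 346 is lane 10; the lanes hit are 3, 10.

2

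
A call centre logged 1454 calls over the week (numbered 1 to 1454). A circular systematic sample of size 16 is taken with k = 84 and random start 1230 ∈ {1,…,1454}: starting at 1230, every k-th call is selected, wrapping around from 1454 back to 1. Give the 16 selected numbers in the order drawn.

1230, 1314, 1398, 28, 112, 196, 280, 364, 448, 532, 616, 700, 784, 868, 952, 1036

Selection 1: 1230
Selection 2: 1230 + 84 = 1314
Selection 3: 1314 + 84 = 1398
Selection 4: 1398 + 84 = 1482 → 1482 − 1454 = 28
Selection 5: 28 + 84 = 112
Selection 6: 112 + 84 = 196
Selection 7: 196 + 84 = 280
Selection 8: 280 + 84 = 364
Selection 9: 364 + 84 = 448
Selection 10: 448 + 84 = 532
Selection 11: 532 + 84 = 616
Selection 12: 616 + 84 = 700
Selection 13: 700 + 84 = 784
Selection 14: 784 + 84 = 868
Selection 15: 868 + 84 = 952
Selection 16: 952 + 84 = 1036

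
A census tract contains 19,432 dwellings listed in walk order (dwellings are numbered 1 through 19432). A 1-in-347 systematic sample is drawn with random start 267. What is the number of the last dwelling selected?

k = 347
56th selection = r + (56−1)·k = 267 + 55×347 = 267 + 19085 = 19352

19352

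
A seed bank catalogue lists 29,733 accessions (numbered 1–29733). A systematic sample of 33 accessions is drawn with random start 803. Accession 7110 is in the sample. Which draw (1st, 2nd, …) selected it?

k = 29733/33 = 901
position = (7110 − 803)/901 + 1 = 6307/901 + 1 = 7 + 1 = 8

8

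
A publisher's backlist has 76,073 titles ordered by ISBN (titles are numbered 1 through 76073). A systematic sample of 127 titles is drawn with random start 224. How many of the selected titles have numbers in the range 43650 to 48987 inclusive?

9

k = 76073/127 = 599
First selection ≥ 43650: 224 + ⌈(43650−224)/599⌉·599 = 224 + 73×599 = 43951
Last selection ≤ 48987: 224 + ⌊(48987−224)/599⌋·599 = 224 + 81×599 = 48743
Count = 81 − 73 + 1 = 9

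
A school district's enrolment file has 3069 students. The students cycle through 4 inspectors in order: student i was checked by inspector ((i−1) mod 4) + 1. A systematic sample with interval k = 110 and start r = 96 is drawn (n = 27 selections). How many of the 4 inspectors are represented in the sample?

Consecutive selections differ by k = 110, so their inspector numbers differ by 110 mod 4 = 2.
gcd(110, 4) = 2, so the sample visits 4/2 = 2 distinct residues mod 4.
Start 96 is inspector 4; the inspectors hit are 2, 4.

2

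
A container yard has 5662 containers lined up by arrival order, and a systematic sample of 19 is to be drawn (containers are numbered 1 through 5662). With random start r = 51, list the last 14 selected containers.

1541, 1839, 2137, 2435, 2733, 3031, 3329, 3627, 3925, 4223, 4521, 4819, 5117, 5415

k = N/n = 5662/19 = 298
6th selection = 51 + 5×298 = 1541
7th: 1541 + 298 = 1839
8th: 1839 + 298 = 2137
9th: 2137 + 298 = 2435
10th: 2435 + 298 = 2733
11th: 2733 + 298 = 3031
12th: 3031 + 298 = 3329
13th: 3329 + 298 = 3627
14th: 3627 + 298 = 3925
15th: 3925 + 298 = 4223
16th: 4223 + 298 = 4521
17th: 4521 + 298 = 4819
18th: 4819 + 298 = 5117
19th: 5117 + 298 = 5415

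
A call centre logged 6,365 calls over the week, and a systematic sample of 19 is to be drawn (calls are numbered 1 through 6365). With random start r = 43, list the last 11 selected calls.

k = N/n = 6365/19 = 335
9th selection = 43 + 8×335 = 2723
10th: 2723 + 335 = 3058
11th: 3058 + 335 = 3393
12th: 3393 + 335 = 3728
13th: 3728 + 335 = 4063
14th: 4063 + 335 = 4398
15th: 4398 + 335 = 4733
16th: 4733 + 335 = 5068
17th: 5068 + 335 = 5403
18th: 5403 + 335 = 5738
19th: 5738 + 335 = 6073

2723, 3058, 3393, 3728, 4063, 4398, 4733, 5068, 5403, 5738, 6073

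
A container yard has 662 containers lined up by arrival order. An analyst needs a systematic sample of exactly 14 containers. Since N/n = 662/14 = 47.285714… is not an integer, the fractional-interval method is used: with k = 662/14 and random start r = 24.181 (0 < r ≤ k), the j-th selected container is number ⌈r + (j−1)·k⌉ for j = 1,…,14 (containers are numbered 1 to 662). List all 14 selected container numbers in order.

25, 72, 119, 167, 214, 261, 308, 356, 403, 450, 498, 545, 592, 639

j=1: r + 0k = 24.181 → ⌈·⌉ = 25
j=2: r + 1k = 71.466714… → ⌈·⌉ = 72
j=3: r + 2k = 118.752428… → ⌈·⌉ = 119
j=4: r + 3k = 166.038142… → ⌈·⌉ = 167
j=5: r + 4k = 213.323857… → ⌈·⌉ = 214
j=6: r + 5k = 260.609571… → ⌈·⌉ = 261
j=7: r + 6k = 307.895285… → ⌈·⌉ = 308
j=8: r + 7k = 355.181 → ⌈·⌉ = 356
j=9: r + 8k = 402.466714… → ⌈·⌉ = 403
j=10: r + 9k = 449.752428… → ⌈·⌉ = 450
j=11: r + 10k = 497.038142… → ⌈·⌉ = 498
j=12: r + 11k = 544.323857… → ⌈·⌉ = 545
j=13: r + 12k = 591.609571… → ⌈·⌉ = 592
j=14: r + 13k = 638.895285… → ⌈·⌉ = 639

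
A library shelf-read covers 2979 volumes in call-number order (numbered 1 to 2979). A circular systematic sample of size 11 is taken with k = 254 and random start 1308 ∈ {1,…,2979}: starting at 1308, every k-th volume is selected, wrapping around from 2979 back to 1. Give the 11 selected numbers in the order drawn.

Selection 1: 1308
Selection 2: 1308 + 254 = 1562
Selection 3: 1562 + 254 = 1816
Selection 4: 1816 + 254 = 2070
Selection 5: 2070 + 254 = 2324
Selection 6: 2324 + 254 = 2578
Selection 7: 2578 + 254 = 2832
Selection 8: 2832 + 254 = 3086 → 3086 − 2979 = 107
Selection 9: 107 + 254 = 361
Selection 10: 361 + 254 = 615
Selection 11: 615 + 254 = 869

1308, 1562, 1816, 2070, 2324, 2578, 2832, 107, 361, 615, 869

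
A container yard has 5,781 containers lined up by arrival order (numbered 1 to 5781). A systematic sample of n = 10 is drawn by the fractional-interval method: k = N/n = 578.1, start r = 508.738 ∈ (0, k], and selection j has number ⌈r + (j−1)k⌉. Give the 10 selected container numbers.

j=1: r + 0k = 508.738 → ⌈·⌉ = 509
j=2: r + 1k = 1086.838 → ⌈·⌉ = 1087
j=3: r + 2k = 1664.938 → ⌈·⌉ = 1665
j=4: r + 3k = 2243.038 → ⌈·⌉ = 2244
j=5: r + 4k = 2821.138 → ⌈·⌉ = 2822
j=6: r + 5k = 3399.238 → ⌈·⌉ = 3400
j=7: r + 6k = 3977.338 → ⌈·⌉ = 3978
j=8: r + 7k = 4555.438 → ⌈·⌉ = 4556
j=9: r + 8k = 5133.538 → ⌈·⌉ = 5134
j=10: r + 9k = 5711.638 → ⌈·⌉ = 5712

509, 1087, 1665, 2244, 2822, 3400, 3978, 4556, 5134, 5712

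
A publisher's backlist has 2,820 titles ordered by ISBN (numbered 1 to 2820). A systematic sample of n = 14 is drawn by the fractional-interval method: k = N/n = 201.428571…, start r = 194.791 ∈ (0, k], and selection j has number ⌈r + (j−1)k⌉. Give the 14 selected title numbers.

195, 397, 598, 800, 1001, 1202, 1404, 1605, 1807, 2008, 2210, 2411, 2612, 2814

j=1: r + 0k = 194.791 → ⌈·⌉ = 195
j=2: r + 1k = 396.219571… → ⌈·⌉ = 397
j=3: r + 2k = 597.648142… → ⌈·⌉ = 598
j=4: r + 3k = 799.076714… → ⌈·⌉ = 800
j=5: r + 4k = 1000.505285… → ⌈·⌉ = 1001
j=6: r + 5k = 1201.933857… → ⌈·⌉ = 1202
j=7: r + 6k = 1403.362428… → ⌈·⌉ = 1404
j=8: r + 7k = 1604.791 → ⌈·⌉ = 1605
j=9: r + 8k = 1806.219571… → ⌈·⌉ = 1807
j=10: r + 9k = 2007.648142… → ⌈·⌉ = 2008
j=11: r + 10k = 2209.076714… → ⌈·⌉ = 2210
j=12: r + 11k = 2410.505285… → ⌈·⌉ = 2411
j=13: r + 12k = 2611.933857… → ⌈·⌉ = 2612
j=14: r + 13k = 2813.362428… → ⌈·⌉ = 2814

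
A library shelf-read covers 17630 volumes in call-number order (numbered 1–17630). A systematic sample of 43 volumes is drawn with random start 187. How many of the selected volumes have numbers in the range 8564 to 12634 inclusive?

10

k = 17630/43 = 410
First selection ≥ 8564: 187 + ⌈(8564−187)/410⌉·410 = 187 + 21×410 = 8797
Last selection ≤ 12634: 187 + ⌊(12634−187)/410⌋·410 = 187 + 30×410 = 12487
Count = 30 − 21 + 1 = 10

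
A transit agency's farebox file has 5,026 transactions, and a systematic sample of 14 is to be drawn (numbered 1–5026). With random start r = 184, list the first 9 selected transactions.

184, 543, 902, 1261, 1620, 1979, 2338, 2697, 3056

k = N/n = 5026/14 = 359
transaction 1: 184
transaction 2: 184 + 359 = 543
transaction 3: 543 + 359 = 902
transaction 4: 902 + 359 = 1261
transaction 5: 1261 + 359 = 1620
transaction 6: 1620 + 359 = 1979
transaction 7: 1979 + 359 = 2338
transaction 8: 2338 + 359 = 2697
transaction 9: 2697 + 359 = 3056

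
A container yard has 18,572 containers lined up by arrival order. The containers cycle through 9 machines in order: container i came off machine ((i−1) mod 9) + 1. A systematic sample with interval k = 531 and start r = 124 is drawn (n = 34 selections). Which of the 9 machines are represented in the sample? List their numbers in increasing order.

7

Consecutive selections differ by k = 531, so their machine numbers differ by 531 mod 9 = 0.
gcd(531, 9) = 9, so the sample visits 9/9 = 1 distinct residues mod 9.
Start 124 is machine 7; the machines hit are 7.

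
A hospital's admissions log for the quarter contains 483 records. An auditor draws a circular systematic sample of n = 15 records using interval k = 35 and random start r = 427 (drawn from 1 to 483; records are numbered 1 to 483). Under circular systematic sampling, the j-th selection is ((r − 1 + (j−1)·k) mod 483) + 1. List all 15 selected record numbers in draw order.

427, 462, 14, 49, 84, 119, 154, 189, 224, 259, 294, 329, 364, 399, 434

Selection 1: 427
Selection 2: 427 + 35 = 462
Selection 3: 462 + 35 = 497 → 497 − 483 = 14
Selection 4: 14 + 35 = 49
Selection 5: 49 + 35 = 84
Selection 6: 84 + 35 = 119
Selection 7: 119 + 35 = 154
Selection 8: 154 + 35 = 189
Selection 9: 189 + 35 = 224
Selection 10: 224 + 35 = 259
Selection 11: 259 + 35 = 294
Selection 12: 294 + 35 = 329
Selection 13: 329 + 35 = 364
Selection 14: 364 + 35 = 399
Selection 15: 399 + 35 = 434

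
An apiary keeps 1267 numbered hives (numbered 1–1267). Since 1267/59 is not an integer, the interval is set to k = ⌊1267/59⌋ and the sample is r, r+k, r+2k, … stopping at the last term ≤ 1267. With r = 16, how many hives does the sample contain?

60

k = ⌊1267/59⌋ = 21
Achieved size = ⌊(1267 − 16)/21⌋ + 1 = ⌊1251/21⌋ + 1 = 59 + 1 = 60
(last selection: 16 + 59×21 = 1255 ≤ 1267; next would be 1276 > 1267)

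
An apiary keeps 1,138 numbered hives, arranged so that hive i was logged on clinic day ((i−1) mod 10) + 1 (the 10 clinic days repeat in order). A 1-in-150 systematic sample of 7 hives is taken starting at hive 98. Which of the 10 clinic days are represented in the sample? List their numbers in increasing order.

Consecutive selections differ by k = 150, so their clinic day numbers differ by 150 mod 10 = 0.
gcd(150, 10) = 10, so the sample visits 10/10 = 1 distinct residues mod 10.
Start 98 is clinic day 8; the clinic days hit are 8.

8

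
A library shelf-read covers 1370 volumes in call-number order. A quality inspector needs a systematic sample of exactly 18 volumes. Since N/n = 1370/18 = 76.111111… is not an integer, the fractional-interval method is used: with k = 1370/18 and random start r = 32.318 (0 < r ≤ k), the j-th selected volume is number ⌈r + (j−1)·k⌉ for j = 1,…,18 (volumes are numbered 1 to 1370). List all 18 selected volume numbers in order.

j=1: r + 0k = 32.318 → ⌈·⌉ = 33
j=2: r + 1k = 108.429111… → ⌈·⌉ = 109
j=3: r + 2k = 184.540222… → ⌈·⌉ = 185
j=4: r + 3k = 260.651333… → ⌈·⌉ = 261
j=5: r + 4k = 336.762444… → ⌈·⌉ = 337
j=6: r + 5k = 412.873555… → ⌈·⌉ = 413
j=7: r + 6k = 488.984666… → ⌈·⌉ = 489
j=8: r + 7k = 565.095777… → ⌈·⌉ = 566
j=9: r + 8k = 641.206888… → ⌈·⌉ = 642
j=10: r + 9k = 717.318 → ⌈·⌉ = 718
j=11: r + 10k = 793.429111… → ⌈·⌉ = 794
j=12: r + 11k = 869.540222… → ⌈·⌉ = 870
j=13: r + 12k = 945.651333… → ⌈·⌉ = 946
j=14: r + 13k = 1021.762444… → ⌈·⌉ = 1022
j=15: r + 14k = 1097.873555… → ⌈·⌉ = 1098
j=16: r + 15k = 1173.984666… → ⌈·⌉ = 1174
j=17: r + 16k = 1250.095777… → ⌈·⌉ = 1251
j=18: r + 17k = 1326.206888… → ⌈·⌉ = 1327

33, 109, 185, 261, 337, 413, 489, 566, 642, 718, 794, 870, 946, 1022, 1098, 1174, 1251, 1327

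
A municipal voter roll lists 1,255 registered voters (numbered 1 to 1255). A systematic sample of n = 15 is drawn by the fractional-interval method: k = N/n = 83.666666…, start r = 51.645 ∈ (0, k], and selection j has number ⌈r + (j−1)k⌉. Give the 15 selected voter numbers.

52, 136, 219, 303, 387, 470, 554, 638, 721, 805, 889, 972, 1056, 1140, 1223

j=1: r + 0k = 51.645 → ⌈·⌉ = 52
j=2: r + 1k = 135.311666… → ⌈·⌉ = 136
j=3: r + 2k = 218.978333… → ⌈·⌉ = 219
j=4: r + 3k = 302.645 → ⌈·⌉ = 303
j=5: r + 4k = 386.311666… → ⌈·⌉ = 387
j=6: r + 5k = 469.978333… → ⌈·⌉ = 470
j=7: r + 6k = 553.645 → ⌈·⌉ = 554
j=8: r + 7k = 637.311666… → ⌈·⌉ = 638
j=9: r + 8k = 720.978333… → ⌈·⌉ = 721
j=10: r + 9k = 804.645 → ⌈·⌉ = 805
j=11: r + 10k = 888.311666… → ⌈·⌉ = 889
j=12: r + 11k = 971.978333… → ⌈·⌉ = 972
j=13: r + 12k = 1055.645 → ⌈·⌉ = 1056
j=14: r + 13k = 1139.311666… → ⌈·⌉ = 1140
j=15: r + 14k = 1222.978333… → ⌈·⌉ = 1223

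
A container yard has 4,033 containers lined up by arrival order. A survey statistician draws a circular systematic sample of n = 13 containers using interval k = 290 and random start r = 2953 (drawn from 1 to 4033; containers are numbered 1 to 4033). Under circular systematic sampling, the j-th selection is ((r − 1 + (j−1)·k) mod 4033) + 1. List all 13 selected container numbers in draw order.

Selection 1: 2953
Selection 2: 2953 + 290 = 3243
Selection 3: 3243 + 290 = 3533
Selection 4: 3533 + 290 = 3823
Selection 5: 3823 + 290 = 4113 → 4113 − 4033 = 80
Selection 6: 80 + 290 = 370
Selection 7: 370 + 290 = 660
Selection 8: 660 + 290 = 950
Selection 9: 950 + 290 = 1240
Selection 10: 1240 + 290 = 1530
Selection 11: 1530 + 290 = 1820
Selection 12: 1820 + 290 = 2110
Selection 13: 2110 + 290 = 2400

2953, 3243, 3533, 3823, 80, 370, 660, 950, 1240, 1530, 1820, 2110, 2400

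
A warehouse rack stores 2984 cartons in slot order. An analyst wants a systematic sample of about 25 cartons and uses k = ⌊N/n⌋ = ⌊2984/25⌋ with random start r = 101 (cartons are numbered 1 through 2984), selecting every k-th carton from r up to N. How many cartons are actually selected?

25

k = ⌊2984/25⌋ = 119
Achieved size = ⌊(2984 − 101)/119⌋ + 1 = ⌊2883/119⌋ + 1 = 24 + 1 = 25
(last selection: 101 + 24×119 = 2957 ≤ 2984; next would be 3076 > 2984)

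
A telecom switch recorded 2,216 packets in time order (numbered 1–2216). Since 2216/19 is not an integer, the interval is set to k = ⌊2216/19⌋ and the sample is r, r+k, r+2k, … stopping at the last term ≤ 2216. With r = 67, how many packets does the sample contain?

19

k = ⌊2216/19⌋ = 116
Achieved size = ⌊(2216 − 67)/116⌋ + 1 = ⌊2149/116⌋ + 1 = 18 + 1 = 19
(last selection: 67 + 18×116 = 2155 ≤ 2216; next would be 2271 > 2216)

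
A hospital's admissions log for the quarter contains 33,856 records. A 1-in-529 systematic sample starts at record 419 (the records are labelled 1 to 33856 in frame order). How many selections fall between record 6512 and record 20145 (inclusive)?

k = 529
First selection ≥ 6512: 419 + ⌈(6512−419)/529⌉·529 = 419 + 12×529 = 6767
Last selection ≤ 20145: 419 + ⌊(20145−419)/529⌋·529 = 419 + 37×529 = 19992
Count = 37 − 12 + 1 = 26

26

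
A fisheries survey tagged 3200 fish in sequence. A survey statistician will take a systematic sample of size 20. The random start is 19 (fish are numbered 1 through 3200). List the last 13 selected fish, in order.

k = N/n = 3200/20 = 160
8th selection = 19 + 7×160 = 1139
9th: 1139 + 160 = 1299
10th: 1299 + 160 = 1459
11th: 1459 + 160 = 1619
12th: 1619 + 160 = 1779
13th: 1779 + 160 = 1939
14th: 1939 + 160 = 2099
15th: 2099 + 160 = 2259
16th: 2259 + 160 = 2419
17th: 2419 + 160 = 2579
18th: 2579 + 160 = 2739
19th: 2739 + 160 = 2899
20th: 2899 + 160 = 3059

1139, 1299, 1459, 1619, 1779, 1939, 2099, 2259, 2419, 2579, 2739, 2899, 3059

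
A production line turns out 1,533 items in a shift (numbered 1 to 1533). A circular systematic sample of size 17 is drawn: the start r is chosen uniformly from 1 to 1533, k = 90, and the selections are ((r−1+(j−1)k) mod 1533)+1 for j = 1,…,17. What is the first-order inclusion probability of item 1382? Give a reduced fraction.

17/1533

For each position j, as r ranges over 1…1533 the j-th selection hits every item exactly once, so item 1382 is selected for exactly 17 of the 1533 starts.
Inclusion probability = 17/1533.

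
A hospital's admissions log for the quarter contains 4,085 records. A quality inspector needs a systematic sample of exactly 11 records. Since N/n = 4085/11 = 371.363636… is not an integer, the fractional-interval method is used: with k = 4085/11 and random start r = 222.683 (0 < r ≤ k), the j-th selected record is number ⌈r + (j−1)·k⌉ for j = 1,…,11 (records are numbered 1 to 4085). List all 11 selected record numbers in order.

223, 595, 966, 1337, 1709, 2080, 2451, 2823, 3194, 3565, 3937

j=1: r + 0k = 222.683 → ⌈·⌉ = 223
j=2: r + 1k = 594.046636… → ⌈·⌉ = 595
j=3: r + 2k = 965.410272… → ⌈·⌉ = 966
j=4: r + 3k = 1336.773909… → ⌈·⌉ = 1337
j=5: r + 4k = 1708.137545… → ⌈·⌉ = 1709
j=6: r + 5k = 2079.501181… → ⌈·⌉ = 2080
j=7: r + 6k = 2450.864818… → ⌈·⌉ = 2451
j=8: r + 7k = 2822.228454… → ⌈·⌉ = 2823
j=9: r + 8k = 3193.592090… → ⌈·⌉ = 3194
j=10: r + 9k = 3564.955727… → ⌈·⌉ = 3565
j=11: r + 10k = 3936.319363… → ⌈·⌉ = 3937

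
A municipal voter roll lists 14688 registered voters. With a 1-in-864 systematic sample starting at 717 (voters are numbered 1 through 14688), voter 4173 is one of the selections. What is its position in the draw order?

k = 864
position = (4173 − 717)/864 + 1 = 3456/864 + 1 = 4 + 1 = 5

5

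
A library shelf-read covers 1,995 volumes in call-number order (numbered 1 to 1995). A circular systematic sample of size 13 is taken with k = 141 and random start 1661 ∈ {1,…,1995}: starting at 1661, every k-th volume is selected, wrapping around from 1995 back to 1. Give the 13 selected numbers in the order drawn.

Selection 1: 1661
Selection 2: 1661 + 141 = 1802
Selection 3: 1802 + 141 = 1943
Selection 4: 1943 + 141 = 2084 → 2084 − 1995 = 89
Selection 5: 89 + 141 = 230
Selection 6: 230 + 141 = 371
Selection 7: 371 + 141 = 512
Selection 8: 512 + 141 = 653
Selection 9: 653 + 141 = 794
Selection 10: 794 + 141 = 935
Selection 11: 935 + 141 = 1076
Selection 12: 1076 + 141 = 1217
Selection 13: 1217 + 141 = 1358

1661, 1802, 1943, 89, 230, 371, 512, 653, 794, 935, 1076, 1217, 1358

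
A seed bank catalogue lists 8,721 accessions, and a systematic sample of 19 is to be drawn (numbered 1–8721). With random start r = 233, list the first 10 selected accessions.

233, 692, 1151, 1610, 2069, 2528, 2987, 3446, 3905, 4364

k = N/n = 8721/19 = 459
accession 1: 233
accession 2: 233 + 459 = 692
accession 3: 692 + 459 = 1151
accession 4: 1151 + 459 = 1610
accession 5: 1610 + 459 = 2069
accession 6: 2069 + 459 = 2528
accession 7: 2528 + 459 = 2987
accession 8: 2987 + 459 = 3446
accession 9: 3446 + 459 = 3905
accession 10: 3905 + 459 = 4364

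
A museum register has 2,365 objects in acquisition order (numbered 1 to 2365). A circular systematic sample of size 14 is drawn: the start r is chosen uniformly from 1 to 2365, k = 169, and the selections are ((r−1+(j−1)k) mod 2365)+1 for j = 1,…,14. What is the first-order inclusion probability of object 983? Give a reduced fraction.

14/2365

For each position j, as r ranges over 1…2365 the j-th selection hits every object exactly once, so object 983 is selected for exactly 14 of the 2365 starts.
Inclusion probability = 14/2365.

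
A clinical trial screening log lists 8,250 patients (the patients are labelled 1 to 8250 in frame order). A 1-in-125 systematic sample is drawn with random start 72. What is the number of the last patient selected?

k = 125
66th selection = r + (66−1)·k = 72 + 65×125 = 72 + 8125 = 8197

8197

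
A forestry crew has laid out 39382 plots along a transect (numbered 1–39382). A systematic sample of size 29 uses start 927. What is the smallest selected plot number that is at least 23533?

24013

k = 39382/29 = 1358
Steps past start: ⌈(23533 − 927)/1358⌉ = ⌈22606/1358⌉ = 17
Selected plot: 927 + 17×1358 = 24013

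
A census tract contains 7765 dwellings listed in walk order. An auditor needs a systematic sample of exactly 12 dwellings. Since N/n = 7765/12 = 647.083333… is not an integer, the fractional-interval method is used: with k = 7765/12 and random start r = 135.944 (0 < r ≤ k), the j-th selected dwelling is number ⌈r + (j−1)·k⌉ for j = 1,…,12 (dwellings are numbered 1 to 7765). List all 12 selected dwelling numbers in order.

j=1: r + 0k = 135.944 → ⌈·⌉ = 136
j=2: r + 1k = 783.027333… → ⌈·⌉ = 784
j=3: r + 2k = 1430.110666… → ⌈·⌉ = 1431
j=4: r + 3k = 2077.194 → ⌈·⌉ = 2078
j=5: r + 4k = 2724.277333… → ⌈·⌉ = 2725
j=6: r + 5k = 3371.360666… → ⌈·⌉ = 3372
j=7: r + 6k = 4018.444 → ⌈·⌉ = 4019
j=8: r + 7k = 4665.527333… → ⌈·⌉ = 4666
j=9: r + 8k = 5312.610666… → ⌈·⌉ = 5313
j=10: r + 9k = 5959.694 → ⌈·⌉ = 5960
j=11: r + 10k = 6606.777333… → ⌈·⌉ = 6607
j=12: r + 11k = 7253.860666… → ⌈·⌉ = 7254

136, 784, 1431, 2078, 2725, 3372, 4019, 4666, 5313, 5960, 6607, 7254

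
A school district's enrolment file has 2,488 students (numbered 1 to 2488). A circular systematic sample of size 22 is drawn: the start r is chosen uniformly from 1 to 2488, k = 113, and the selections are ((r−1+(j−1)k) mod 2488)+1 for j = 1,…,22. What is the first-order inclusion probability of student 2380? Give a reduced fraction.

11/1244

For each position j, as r ranges over 1…2488 the j-th selection hits every student exactly once, so student 2380 is selected for exactly 22 of the 2488 starts.
Inclusion probability = 22/2488 = 11/1244.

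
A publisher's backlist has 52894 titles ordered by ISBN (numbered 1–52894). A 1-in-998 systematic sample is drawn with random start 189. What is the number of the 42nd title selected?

k = 998
42nd selection = r + (42−1)·k = 189 + 41×998 = 189 + 40918 = 41107

41107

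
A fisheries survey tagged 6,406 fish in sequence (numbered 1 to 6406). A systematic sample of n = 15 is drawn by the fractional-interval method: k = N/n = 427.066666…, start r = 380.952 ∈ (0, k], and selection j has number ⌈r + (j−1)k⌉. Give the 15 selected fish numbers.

381, 809, 1236, 1663, 2090, 2517, 2944, 3371, 3798, 4225, 4652, 5079, 5506, 5933, 6360

j=1: r + 0k = 380.952 → ⌈·⌉ = 381
j=2: r + 1k = 808.018666… → ⌈·⌉ = 809
j=3: r + 2k = 1235.085333… → ⌈·⌉ = 1236
j=4: r + 3k = 1662.152 → ⌈·⌉ = 1663
j=5: r + 4k = 2089.218666… → ⌈·⌉ = 2090
j=6: r + 5k = 2516.285333… → ⌈·⌉ = 2517
j=7: r + 6k = 2943.352 → ⌈·⌉ = 2944
j=8: r + 7k = 3370.418666… → ⌈·⌉ = 3371
j=9: r + 8k = 3797.485333… → ⌈·⌉ = 3798
j=10: r + 9k = 4224.552 → ⌈·⌉ = 4225
j=11: r + 10k = 4651.618666… → ⌈·⌉ = 4652
j=12: r + 11k = 5078.685333… → ⌈·⌉ = 5079
j=13: r + 12k = 5505.752 → ⌈·⌉ = 5506
j=14: r + 13k = 5932.818666… → ⌈·⌉ = 5933
j=15: r + 14k = 6359.885333… → ⌈·⌉ = 6360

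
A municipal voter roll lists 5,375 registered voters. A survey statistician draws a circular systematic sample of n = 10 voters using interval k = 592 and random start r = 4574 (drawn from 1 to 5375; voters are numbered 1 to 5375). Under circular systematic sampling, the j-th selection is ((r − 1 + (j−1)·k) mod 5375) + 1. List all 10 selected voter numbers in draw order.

4574, 5166, 383, 975, 1567, 2159, 2751, 3343, 3935, 4527

Selection 1: 4574
Selection 2: 4574 + 592 = 5166
Selection 3: 5166 + 592 = 5758 → 5758 − 5375 = 383
Selection 4: 383 + 592 = 975
Selection 5: 975 + 592 = 1567
Selection 6: 1567 + 592 = 2159
Selection 7: 2159 + 592 = 2751
Selection 8: 2751 + 592 = 3343
Selection 9: 3343 + 592 = 3935
Selection 10: 3935 + 592 = 4527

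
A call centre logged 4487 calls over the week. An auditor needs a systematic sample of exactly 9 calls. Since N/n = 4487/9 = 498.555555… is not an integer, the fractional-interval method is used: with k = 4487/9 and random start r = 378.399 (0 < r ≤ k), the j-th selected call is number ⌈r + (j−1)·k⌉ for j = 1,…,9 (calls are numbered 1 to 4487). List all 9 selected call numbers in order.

j=1: r + 0k = 378.399 → ⌈·⌉ = 379
j=2: r + 1k = 876.954555… → ⌈·⌉ = 877
j=3: r + 2k = 1375.510111… → ⌈·⌉ = 1376
j=4: r + 3k = 1874.065666… → ⌈·⌉ = 1875
j=5: r + 4k = 2372.621222… → ⌈·⌉ = 2373
j=6: r + 5k = 2871.176777… → ⌈·⌉ = 2872
j=7: r + 6k = 3369.732333… → ⌈·⌉ = 3370
j=8: r + 7k = 3868.287888… → ⌈·⌉ = 3869
j=9: r + 8k = 4366.843444… → ⌈·⌉ = 4367

379, 877, 1376, 1875, 2373, 2872, 3370, 3869, 4367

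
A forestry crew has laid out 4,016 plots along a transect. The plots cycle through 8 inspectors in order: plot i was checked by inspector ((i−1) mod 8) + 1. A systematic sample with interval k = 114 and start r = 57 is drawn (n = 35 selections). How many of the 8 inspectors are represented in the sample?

Consecutive selections differ by k = 114, so their inspector numbers differ by 114 mod 8 = 2.
gcd(114, 8) = 2, so the sample visits 8/2 = 4 distinct residues mod 8.
Start 57 is inspector 1; the inspectors hit are 1, 3, 5, 7.

4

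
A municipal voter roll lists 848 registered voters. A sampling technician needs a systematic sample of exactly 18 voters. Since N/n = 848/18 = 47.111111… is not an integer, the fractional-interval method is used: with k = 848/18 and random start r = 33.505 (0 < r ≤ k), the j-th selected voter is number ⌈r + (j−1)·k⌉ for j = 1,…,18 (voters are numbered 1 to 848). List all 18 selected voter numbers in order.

j=1: r + 0k = 33.505 → ⌈·⌉ = 34
j=2: r + 1k = 80.616111… → ⌈·⌉ = 81
j=3: r + 2k = 127.727222… → ⌈·⌉ = 128
j=4: r + 3k = 174.838333… → ⌈·⌉ = 175
j=5: r + 4k = 221.949444… → ⌈·⌉ = 222
j=6: r + 5k = 269.060555… → ⌈·⌉ = 270
j=7: r + 6k = 316.171666… → ⌈·⌉ = 317
j=8: r + 7k = 363.282777… → ⌈·⌉ = 364
j=9: r + 8k = 410.393888… → ⌈·⌉ = 411
j=10: r + 9k = 457.505 → ⌈·⌉ = 458
j=11: r + 10k = 504.616111… → ⌈·⌉ = 505
j=12: r + 11k = 551.727222… → ⌈·⌉ = 552
j=13: r + 12k = 598.838333… → ⌈·⌉ = 599
j=14: r + 13k = 645.949444… → ⌈·⌉ = 646
j=15: r + 14k = 693.060555… → ⌈·⌉ = 694
j=16: r + 15k = 740.171666… → ⌈·⌉ = 741
j=17: r + 16k = 787.282777… → ⌈·⌉ = 788
j=18: r + 17k = 834.393888… → ⌈·⌉ = 835

34, 81, 128, 175, 222, 270, 317, 364, 411, 458, 505, 552, 599, 646, 694, 741, 788, 835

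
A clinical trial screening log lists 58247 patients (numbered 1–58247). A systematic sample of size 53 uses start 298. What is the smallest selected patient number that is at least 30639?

k = 58247/53 = 1099
Steps past start: ⌈(30639 − 298)/1099⌉ = ⌈30341/1099⌉ = 28
Selected patient: 298 + 28×1099 = 31070

31070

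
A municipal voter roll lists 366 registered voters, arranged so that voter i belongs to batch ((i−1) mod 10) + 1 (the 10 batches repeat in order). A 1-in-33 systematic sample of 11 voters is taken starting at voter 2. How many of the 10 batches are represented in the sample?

10

Consecutive selections differ by k = 33, so their batch numbers differ by 33 mod 10 = 3.
gcd(33, 10) = 1, so the sample visits 10/1 = 10 distinct residues mod 10.
Start 2 is batch 2; the batches hit are 1, 2, 3, 4, 5, 6, 7, 8, 9, 10.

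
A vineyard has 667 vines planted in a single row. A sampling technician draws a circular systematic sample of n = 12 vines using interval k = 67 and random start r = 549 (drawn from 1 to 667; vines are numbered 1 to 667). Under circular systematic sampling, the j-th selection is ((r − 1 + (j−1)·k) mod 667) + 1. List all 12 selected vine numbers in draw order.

Selection 1: 549
Selection 2: 549 + 67 = 616
Selection 3: 616 + 67 = 683 → 683 − 667 = 16
Selection 4: 16 + 67 = 83
Selection 5: 83 + 67 = 150
Selection 6: 150 + 67 = 217
Selection 7: 217 + 67 = 284
Selection 8: 284 + 67 = 351
Selection 9: 351 + 67 = 418
Selection 10: 418 + 67 = 485
Selection 11: 485 + 67 = 552
Selection 12: 552 + 67 = 619

549, 616, 16, 83, 150, 217, 284, 351, 418, 485, 552, 619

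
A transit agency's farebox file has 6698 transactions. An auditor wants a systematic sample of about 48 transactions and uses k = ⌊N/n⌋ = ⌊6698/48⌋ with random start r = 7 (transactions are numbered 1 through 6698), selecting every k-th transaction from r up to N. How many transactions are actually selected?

49

k = ⌊6698/48⌋ = 139
Achieved size = ⌊(6698 − 7)/139⌋ + 1 = ⌊6691/139⌋ + 1 = 48 + 1 = 49
(last selection: 7 + 48×139 = 6679 ≤ 6698; next would be 6818 > 6698)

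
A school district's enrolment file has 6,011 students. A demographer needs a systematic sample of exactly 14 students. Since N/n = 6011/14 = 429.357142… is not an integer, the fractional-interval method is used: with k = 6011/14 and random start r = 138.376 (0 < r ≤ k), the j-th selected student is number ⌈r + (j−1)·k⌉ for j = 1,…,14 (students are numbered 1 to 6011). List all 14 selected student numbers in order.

j=1: r + 0k = 138.376 → ⌈·⌉ = 139
j=2: r + 1k = 567.733142… → ⌈·⌉ = 568
j=3: r + 2k = 997.090285… → ⌈·⌉ = 998
j=4: r + 3k = 1426.447428… → ⌈·⌉ = 1427
j=5: r + 4k = 1855.804571… → ⌈·⌉ = 1856
j=6: r + 5k = 2285.161714… → ⌈·⌉ = 2286
j=7: r + 6k = 2714.518857… → ⌈·⌉ = 2715
j=8: r + 7k = 3143.876 → ⌈·⌉ = 3144
j=9: r + 8k = 3573.233142… → ⌈·⌉ = 3574
j=10: r + 9k = 4002.590285… → ⌈·⌉ = 4003
j=11: r + 10k = 4431.947428… → ⌈·⌉ = 4432
j=12: r + 11k = 4861.304571… → ⌈·⌉ = 4862
j=13: r + 12k = 5290.661714… → ⌈·⌉ = 5291
j=14: r + 13k = 5720.018857… → ⌈·⌉ = 5721

139, 568, 998, 1427, 1856, 2286, 2715, 3144, 3574, 4003, 4432, 4862, 5291, 5721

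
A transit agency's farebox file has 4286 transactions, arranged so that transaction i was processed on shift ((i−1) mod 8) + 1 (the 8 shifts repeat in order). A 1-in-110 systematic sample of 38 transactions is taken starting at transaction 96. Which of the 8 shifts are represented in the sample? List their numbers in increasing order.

2, 4, 6, 8

Consecutive selections differ by k = 110, so their shift numbers differ by 110 mod 8 = 6.
gcd(110, 8) = 2, so the sample visits 8/2 = 4 distinct residues mod 8.
Start 96 is shift 8; the shifts hit are 2, 4, 6, 8.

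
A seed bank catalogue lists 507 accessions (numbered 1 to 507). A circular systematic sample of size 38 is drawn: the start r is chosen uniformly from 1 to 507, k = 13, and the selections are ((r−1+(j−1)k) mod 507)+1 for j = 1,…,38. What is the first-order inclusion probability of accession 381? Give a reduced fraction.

38/507

For each position j, as r ranges over 1…507 the j-th selection hits every accession exactly once, so accession 381 is selected for exactly 38 of the 507 starts.
Inclusion probability = 38/507.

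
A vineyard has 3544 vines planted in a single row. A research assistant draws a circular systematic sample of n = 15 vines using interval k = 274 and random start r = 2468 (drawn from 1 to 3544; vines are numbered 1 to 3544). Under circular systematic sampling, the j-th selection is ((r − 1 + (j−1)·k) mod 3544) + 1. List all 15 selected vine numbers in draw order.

2468, 2742, 3016, 3290, 20, 294, 568, 842, 1116, 1390, 1664, 1938, 2212, 2486, 2760

Selection 1: 2468
Selection 2: 2468 + 274 = 2742
Selection 3: 2742 + 274 = 3016
Selection 4: 3016 + 274 = 3290
Selection 5: 3290 + 274 = 3564 → 3564 − 3544 = 20
Selection 6: 20 + 274 = 294
Selection 7: 294 + 274 = 568
Selection 8: 568 + 274 = 842
Selection 9: 842 + 274 = 1116
Selection 10: 1116 + 274 = 1390
Selection 11: 1390 + 274 = 1664
Selection 12: 1664 + 274 = 1938
Selection 13: 1938 + 274 = 2212
Selection 14: 2212 + 274 = 2486
Selection 15: 2486 + 274 = 2760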